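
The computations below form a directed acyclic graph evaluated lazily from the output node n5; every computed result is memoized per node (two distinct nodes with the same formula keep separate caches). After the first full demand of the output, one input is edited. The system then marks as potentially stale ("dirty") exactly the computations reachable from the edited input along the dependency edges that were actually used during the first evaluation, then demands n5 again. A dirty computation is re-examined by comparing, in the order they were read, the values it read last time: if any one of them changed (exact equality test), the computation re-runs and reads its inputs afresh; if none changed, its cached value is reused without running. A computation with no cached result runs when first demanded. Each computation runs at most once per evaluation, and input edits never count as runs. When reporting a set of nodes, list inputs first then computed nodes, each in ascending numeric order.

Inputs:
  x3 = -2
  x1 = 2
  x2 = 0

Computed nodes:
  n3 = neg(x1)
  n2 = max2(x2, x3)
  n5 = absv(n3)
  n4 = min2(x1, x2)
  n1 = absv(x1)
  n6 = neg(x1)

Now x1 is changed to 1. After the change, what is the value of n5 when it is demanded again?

Demanding n5 again yields 1.

First demand of the output computes:
  n3 = neg(2) = -2
  n5 = absv(-2) = 2

After the edit, cleaning proceeds:
  n3: a read changed (x1 2->1) — executes, giving -1.
  n5: a read changed (n3 -2->-1) — executes, giving 1.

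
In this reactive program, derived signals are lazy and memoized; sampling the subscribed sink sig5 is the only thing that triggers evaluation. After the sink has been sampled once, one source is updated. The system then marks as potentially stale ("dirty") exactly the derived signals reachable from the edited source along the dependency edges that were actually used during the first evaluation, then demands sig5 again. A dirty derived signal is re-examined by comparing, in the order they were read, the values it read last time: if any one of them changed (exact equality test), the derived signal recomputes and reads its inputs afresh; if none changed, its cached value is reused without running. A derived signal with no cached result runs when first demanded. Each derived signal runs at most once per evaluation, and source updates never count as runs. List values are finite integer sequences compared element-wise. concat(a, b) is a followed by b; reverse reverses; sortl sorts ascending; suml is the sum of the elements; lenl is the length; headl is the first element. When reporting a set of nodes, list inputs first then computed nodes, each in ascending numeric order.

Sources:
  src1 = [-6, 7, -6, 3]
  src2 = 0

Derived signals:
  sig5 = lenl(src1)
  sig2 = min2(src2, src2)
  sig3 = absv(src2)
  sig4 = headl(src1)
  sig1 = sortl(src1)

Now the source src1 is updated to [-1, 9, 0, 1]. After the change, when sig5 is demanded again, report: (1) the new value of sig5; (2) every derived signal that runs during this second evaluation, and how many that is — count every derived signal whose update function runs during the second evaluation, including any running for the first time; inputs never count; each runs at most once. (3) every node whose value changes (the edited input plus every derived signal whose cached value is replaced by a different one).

First demand of the output computes:
  sig5 = lenl([-6, 7, -6, 3]) = 4

After the edit, cleaning proceeds:
  sig5: a read changed (src1 [-6, 7, -6, 3]->[-1, 9, 0, 1]) — executes, giving 4 — identical to its old value.

Demanding sig5 again yields 4.
1 derived signals run: sig5.
The nodes whose values change: src1.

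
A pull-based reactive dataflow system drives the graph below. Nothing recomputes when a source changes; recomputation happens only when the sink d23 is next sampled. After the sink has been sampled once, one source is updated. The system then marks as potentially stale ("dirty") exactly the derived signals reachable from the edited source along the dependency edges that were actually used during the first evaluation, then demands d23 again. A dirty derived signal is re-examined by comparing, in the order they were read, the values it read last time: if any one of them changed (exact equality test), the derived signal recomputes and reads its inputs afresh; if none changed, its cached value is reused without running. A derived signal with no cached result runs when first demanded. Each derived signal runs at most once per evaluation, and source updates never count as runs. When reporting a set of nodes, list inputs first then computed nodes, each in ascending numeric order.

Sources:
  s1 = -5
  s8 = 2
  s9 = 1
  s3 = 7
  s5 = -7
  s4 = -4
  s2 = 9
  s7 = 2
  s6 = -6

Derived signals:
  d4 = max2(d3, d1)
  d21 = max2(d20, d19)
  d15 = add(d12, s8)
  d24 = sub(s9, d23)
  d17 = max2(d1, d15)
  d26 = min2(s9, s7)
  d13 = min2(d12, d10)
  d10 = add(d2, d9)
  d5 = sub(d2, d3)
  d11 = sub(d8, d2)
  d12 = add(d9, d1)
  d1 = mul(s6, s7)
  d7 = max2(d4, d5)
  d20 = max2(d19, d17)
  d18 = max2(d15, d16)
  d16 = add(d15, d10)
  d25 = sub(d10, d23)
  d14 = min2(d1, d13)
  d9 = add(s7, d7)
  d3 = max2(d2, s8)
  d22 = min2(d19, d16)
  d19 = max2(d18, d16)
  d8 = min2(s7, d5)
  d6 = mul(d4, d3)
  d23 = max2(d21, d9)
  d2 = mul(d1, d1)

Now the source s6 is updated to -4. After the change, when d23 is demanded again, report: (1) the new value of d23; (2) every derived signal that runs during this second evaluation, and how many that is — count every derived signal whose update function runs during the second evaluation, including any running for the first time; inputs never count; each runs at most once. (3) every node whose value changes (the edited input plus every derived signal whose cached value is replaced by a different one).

First evaluation (everything demanded from the output):
  d1 = mul(-6, 2) = -12
  d2 = mul(-12, -12) = 144
  d3 = max2(144, 2) = 144
  d4 = max2(144, -12) = 144
  d5 = sub(144, 144) = 0
  d7 = max2(144, 0) = 144
  d9 = add(2, 144) = 146
  d10 = add(144, 146) = 290
  d12 = add(146, -12) = 134
  d15 = add(134, 2) = 136
  d16 = add(136, 290) = 426
  d17 = max2(-12, 136) = 136
  d18 = max2(136, 426) = 426
  d19 = max2(426, 426) = 426
  d20 = max2(426, 136) = 426
  d21 = max2(426, 426) = 426
  d23 = max2(426, 146) = 426

Propagation after the edit:
  d1: runs — s6 -6->-4; result -8.
  d2: runs — d1 -12->-8; d1 -12->-8; result 64.
  d3: runs — d2 144->64; result 64.
  d4: runs — d3 144->64; d1 -12->-8; result 64.
  d5: runs — d2 144->64; d3 144->64; result 0 (same value as before).
  d7: runs — d4 144->64; result 64.
  d9: runs — d7 144->64; result 66.
  d10: runs — d2 144->64; d9 146->66; result 130.
  d12: runs — d9 146->66; d1 -12->-8; result 58.
  d15: runs — d12 134->58; result 60.
  d16: runs — d15 136->60; d10 290->130; result 190.
  d17: runs — d1 -12->-8; d15 136->60; result 60.
  d18: runs — d15 136->60; d16 426->190; result 190.
  d19: runs — d18 426->190; d16 426->190; result 190.
  d20: runs — d19 426->190; d17 136->60; result 190.
  d21: runs — d20 426->190; d19 426->190; result 190.
  d23: runs — d21 426->190; d9 146->66; result 190.

New value of d23: 190.
Derived signals that run: d1, d2, d3, d4, d5, d7, d9, d10, d12, d15, d16, d17, d18, d19, d20, d21, d23 — 17 in total.
Values that change: s6, d1, d2, d3, d4, d7, d9, d10, d12, d15, d16, d17, d18, d19, d20, d21, d23.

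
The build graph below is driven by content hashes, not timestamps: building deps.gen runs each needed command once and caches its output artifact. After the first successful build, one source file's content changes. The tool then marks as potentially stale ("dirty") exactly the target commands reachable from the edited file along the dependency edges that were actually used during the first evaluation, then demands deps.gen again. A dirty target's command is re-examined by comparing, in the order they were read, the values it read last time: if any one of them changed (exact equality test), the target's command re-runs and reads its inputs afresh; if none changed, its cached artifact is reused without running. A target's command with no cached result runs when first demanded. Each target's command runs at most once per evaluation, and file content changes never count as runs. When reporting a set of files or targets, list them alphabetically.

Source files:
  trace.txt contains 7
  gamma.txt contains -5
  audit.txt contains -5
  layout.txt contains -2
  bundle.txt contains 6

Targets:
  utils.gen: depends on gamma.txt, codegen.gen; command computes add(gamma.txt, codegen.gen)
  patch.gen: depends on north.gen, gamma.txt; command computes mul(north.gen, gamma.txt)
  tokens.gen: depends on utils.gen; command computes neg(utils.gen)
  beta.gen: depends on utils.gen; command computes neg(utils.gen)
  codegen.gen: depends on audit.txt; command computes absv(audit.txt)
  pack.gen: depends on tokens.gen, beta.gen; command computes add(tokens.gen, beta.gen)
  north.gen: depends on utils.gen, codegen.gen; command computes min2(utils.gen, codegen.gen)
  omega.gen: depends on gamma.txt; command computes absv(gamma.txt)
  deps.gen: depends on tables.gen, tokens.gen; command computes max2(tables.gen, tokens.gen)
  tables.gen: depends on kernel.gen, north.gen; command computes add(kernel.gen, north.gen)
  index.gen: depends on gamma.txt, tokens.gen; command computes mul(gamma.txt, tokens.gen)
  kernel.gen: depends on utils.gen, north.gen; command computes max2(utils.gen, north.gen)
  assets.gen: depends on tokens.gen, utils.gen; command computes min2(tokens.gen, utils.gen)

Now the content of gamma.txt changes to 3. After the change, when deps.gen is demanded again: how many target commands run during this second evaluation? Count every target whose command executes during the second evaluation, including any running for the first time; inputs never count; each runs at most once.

Initial pass — values computed on the first demand:
  codegen.gen = absv(-5) = 5
  utils.gen = add(-5, 5) = 0
  north.gen = min2(0, 5) = 0
  kernel.gen = max2(0, 0) = 0
  tables.gen = add(0, 0) = 0
  tokens.gen = neg(0) = 0
  deps.gen = max2(0, 0) = 0

Second demand — change propagation:
  utils.gen: re-runs because gamma.txt -5->3; new result 8.
  north.gen: re-runs because utils.gen 0->8; new result 5.
  kernel.gen: re-runs because utils.gen 0->8; north.gen 0->5; new result 8.
  tables.gen: re-runs because kernel.gen 0->8; north.gen 0->5; new result 13.
  tokens.gen: re-runs because utils.gen 0->8; new result -8.
  deps.gen: re-runs because tables.gen 0->13; tokens.gen 0->-8; new result 13.

Run set: deps.gen, kernel.gen, north.gen, tables.gen, tokens.gen, utils.gen (6 run).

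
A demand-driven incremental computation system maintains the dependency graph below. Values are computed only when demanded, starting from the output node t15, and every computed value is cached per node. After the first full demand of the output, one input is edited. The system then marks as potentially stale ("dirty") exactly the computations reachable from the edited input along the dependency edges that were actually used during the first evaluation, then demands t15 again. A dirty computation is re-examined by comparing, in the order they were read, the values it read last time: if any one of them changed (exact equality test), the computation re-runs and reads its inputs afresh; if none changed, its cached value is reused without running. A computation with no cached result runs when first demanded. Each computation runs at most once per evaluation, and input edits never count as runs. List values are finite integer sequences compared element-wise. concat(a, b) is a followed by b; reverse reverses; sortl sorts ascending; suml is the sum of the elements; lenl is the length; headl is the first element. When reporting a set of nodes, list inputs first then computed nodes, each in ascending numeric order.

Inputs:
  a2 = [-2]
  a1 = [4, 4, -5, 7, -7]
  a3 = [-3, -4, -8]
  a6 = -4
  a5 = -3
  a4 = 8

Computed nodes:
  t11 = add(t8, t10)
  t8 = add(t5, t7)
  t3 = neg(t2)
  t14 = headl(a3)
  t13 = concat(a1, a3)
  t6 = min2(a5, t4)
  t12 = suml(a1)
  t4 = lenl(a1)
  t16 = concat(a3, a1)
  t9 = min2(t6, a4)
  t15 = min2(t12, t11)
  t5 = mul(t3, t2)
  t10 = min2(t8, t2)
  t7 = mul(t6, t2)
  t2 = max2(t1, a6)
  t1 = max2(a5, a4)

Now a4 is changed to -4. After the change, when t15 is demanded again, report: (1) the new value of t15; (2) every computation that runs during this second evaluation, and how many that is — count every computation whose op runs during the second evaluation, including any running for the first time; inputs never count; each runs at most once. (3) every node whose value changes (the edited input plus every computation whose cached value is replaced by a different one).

First evaluation (everything demanded from the output):
  t1 = max2(-3, 8) = 8
  t2 = max2(8, -4) = 8
  t3 = neg(8) = -8
  t4 = lenl([4, 4, -5, 7, -7]) = 5
  t5 = mul(-8, 8) = -64
  t6 = min2(-3, 5) = -3
  t7 = mul(-3, 8) = -24
  t8 = add(-64, -24) = -88
  t10 = min2(-88, 8) = -88
  t11 = add(-88, -88) = -176
  t12 = suml([4, 4, -5, 7, -7]) = 3
  t15 = min2(3, -176) = -176

Propagation after the edit:
  t1: runs — a4 8->-4; result -3.
  t2: runs — t1 8->-3; result -3.
  t3: runs — t2 8->-3; result 3.
  t5: runs — t3 -8->3; t2 8->-3; result -9.
  t7: runs — t2 8->-3; result 9.
  t8: runs — t5 -64->-9; t7 -24->9; result 0.
  t10: runs — t8 -88->0; t2 8->-3; result -3.
  t11: runs — t8 -88->0; t10 -88->-3; result -3.
  t15: runs — t11 -176->-3; result -3.

New value of t15: -3.
Computations that run: t1, t2, t3, t5, t7, t8, t10, t11, t15 — 9 in total.
Values that change: a4, t1, t2, t3, t5, t7, t8, t10, t11, t15.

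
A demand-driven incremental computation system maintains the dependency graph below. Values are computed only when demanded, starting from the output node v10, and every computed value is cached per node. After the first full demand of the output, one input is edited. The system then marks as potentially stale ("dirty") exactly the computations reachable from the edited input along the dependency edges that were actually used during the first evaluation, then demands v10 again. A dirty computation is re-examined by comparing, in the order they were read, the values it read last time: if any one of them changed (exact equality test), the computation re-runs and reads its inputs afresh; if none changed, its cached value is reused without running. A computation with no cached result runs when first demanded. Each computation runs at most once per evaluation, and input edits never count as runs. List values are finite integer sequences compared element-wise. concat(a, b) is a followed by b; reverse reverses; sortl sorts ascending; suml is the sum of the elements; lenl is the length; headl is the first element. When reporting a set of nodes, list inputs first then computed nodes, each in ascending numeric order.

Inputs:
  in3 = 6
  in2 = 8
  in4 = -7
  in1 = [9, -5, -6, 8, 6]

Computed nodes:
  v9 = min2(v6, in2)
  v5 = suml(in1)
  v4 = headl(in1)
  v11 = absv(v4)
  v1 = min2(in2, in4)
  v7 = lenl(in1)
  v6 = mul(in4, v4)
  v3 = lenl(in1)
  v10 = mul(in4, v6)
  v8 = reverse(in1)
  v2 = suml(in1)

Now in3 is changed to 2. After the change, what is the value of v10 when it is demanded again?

First evaluation (everything demanded from the output):
  v4 = headl([9, -5, -6, 8, 6]) = 9
  v6 = mul(-7, 9) = -63
  v10 = mul(-7, -63) = 441

Propagation after the edit:
  in3 feeds no computation that the output demands — nothing is marked dirty and nothing runs.

Key observation: in3 is never demanded by the output, so the edit triggers no recomputation at all.

New value of v10: 441.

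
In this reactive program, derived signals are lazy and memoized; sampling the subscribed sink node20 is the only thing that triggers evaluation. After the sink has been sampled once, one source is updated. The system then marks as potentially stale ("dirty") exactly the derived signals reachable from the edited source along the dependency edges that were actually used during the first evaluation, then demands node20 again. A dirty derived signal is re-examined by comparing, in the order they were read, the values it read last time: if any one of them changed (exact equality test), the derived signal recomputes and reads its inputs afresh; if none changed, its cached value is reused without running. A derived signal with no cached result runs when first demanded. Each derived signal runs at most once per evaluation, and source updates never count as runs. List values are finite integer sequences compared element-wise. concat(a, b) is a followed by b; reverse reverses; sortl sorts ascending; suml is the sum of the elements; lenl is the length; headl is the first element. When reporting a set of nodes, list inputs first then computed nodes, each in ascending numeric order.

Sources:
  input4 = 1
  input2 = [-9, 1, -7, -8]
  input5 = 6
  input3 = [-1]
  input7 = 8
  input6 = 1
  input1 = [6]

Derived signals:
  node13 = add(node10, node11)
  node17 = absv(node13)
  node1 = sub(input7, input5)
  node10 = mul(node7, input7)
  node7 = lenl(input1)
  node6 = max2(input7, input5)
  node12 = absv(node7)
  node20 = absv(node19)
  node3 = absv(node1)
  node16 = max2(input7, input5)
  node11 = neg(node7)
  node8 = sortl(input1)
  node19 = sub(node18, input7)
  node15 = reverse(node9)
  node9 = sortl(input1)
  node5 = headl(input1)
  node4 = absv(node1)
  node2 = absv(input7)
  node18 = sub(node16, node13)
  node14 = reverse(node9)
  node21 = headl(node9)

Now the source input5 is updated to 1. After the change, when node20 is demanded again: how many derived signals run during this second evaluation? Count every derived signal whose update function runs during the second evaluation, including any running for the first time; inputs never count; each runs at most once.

First demand of the output computes:
  node7 = lenl([6]) = 1
  node10 = mul(1, 8) = 8
  node11 = neg(1) = -1
  node13 = add(8, -1) = 7
  node16 = max2(8, 6) = 8
  node18 = sub(8, 7) = 1
  node19 = sub(1, 8) = -7
  node20 = absv(-7) = 7

After the edit, cleaning proceeds:
  node16: a read changed (input5 6->1) — executes, giving 8 — identical to its old value.
  node18: dirty, but its reads are unchanged (node16 unchanged, node13 unchanged); cached 1 stands.
  node19: dirty, but its reads are unchanged (node18 unchanged, input7 unchanged); cached -7 stands.
  node20: dirty, but its reads are unchanged (node19 unchanged); cached 7 stands.

Note the absorption at node16: it re-runs yet its value is the same, leaving the output's value untouched.

1 derived signals run: node16.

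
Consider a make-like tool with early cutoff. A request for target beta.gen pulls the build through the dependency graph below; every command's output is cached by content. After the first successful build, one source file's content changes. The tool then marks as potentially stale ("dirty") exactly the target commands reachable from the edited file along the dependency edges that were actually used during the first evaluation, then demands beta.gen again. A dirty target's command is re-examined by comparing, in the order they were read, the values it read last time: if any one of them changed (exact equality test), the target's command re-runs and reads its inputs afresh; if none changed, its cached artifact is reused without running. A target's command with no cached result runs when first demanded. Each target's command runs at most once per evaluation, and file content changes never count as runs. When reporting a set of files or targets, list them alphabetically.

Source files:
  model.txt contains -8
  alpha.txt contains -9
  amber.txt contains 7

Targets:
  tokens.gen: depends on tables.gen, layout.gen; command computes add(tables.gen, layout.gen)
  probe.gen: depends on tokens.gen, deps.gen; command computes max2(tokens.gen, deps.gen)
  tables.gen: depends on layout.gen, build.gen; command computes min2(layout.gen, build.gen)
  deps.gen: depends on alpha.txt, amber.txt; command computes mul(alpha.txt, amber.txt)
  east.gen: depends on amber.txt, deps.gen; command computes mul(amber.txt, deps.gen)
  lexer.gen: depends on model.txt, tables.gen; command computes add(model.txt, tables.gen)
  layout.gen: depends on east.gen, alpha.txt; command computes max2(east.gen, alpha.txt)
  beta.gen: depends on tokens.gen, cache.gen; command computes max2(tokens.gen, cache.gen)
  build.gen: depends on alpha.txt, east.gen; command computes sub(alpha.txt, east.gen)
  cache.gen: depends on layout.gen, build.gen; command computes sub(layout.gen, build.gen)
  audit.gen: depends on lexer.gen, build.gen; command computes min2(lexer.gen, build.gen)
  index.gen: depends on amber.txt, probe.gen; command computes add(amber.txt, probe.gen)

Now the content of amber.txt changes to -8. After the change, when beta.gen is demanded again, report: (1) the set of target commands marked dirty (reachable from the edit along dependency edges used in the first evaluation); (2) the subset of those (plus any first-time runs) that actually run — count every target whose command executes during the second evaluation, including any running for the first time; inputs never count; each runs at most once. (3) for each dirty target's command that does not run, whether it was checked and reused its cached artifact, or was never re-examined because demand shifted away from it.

The edit dirties: beta.gen, build.gen, cache.gen, deps.gen, east.gen, layout.gen, tables.gen, tokens.gen.
7 target commands run: beta.gen, build.gen, cache.gen, deps.gen, east.gen, layout.gen, tables.gen.
Cache hits after checking: tokens.gen.
Note where the cutoff bites: tokens.gen is checked, finds nothing changed, and keeps its cache.

First demand of the output computes:
  deps.gen = mul(-9, 7) = -63
  east.gen = mul(7, -63) = -441
  build.gen = sub(-9, -441) = 432
  layout.gen = max2(-441, -9) = -9
  cache.gen = sub(-9, 432) = -441
  tables.gen = min2(-9, 432) = -9
  tokens.gen = add(-9, -9) = -18
  beta.gen = max2(-18, -441) = -18

After the edit, cleaning proceeds:
  deps.gen: a read changed (amber.txt 7->-8) — executes, giving 72.
  east.gen: a read changed (amber.txt 7->-8; deps.gen -63->72) — executes, giving -576.
  build.gen: a read changed (east.gen -441->-576) — executes, giving 567.
  layout.gen: a read changed (east.gen -441->-576) — executes, giving -9 — identical to its old value.
  cache.gen: a read changed (build.gen 432->567) — executes, giving -576.
  tables.gen: a read changed (build.gen 432->567) — executes, giving -9 — identical to its old value.
  tokens.gen: dirty, but its reads are unchanged (tables.gen unchanged, layout.gen unchanged); cached -18 stands.
  beta.gen: a read changed (cache.gen -441->-576) — executes, giving -18 — identical to its old value.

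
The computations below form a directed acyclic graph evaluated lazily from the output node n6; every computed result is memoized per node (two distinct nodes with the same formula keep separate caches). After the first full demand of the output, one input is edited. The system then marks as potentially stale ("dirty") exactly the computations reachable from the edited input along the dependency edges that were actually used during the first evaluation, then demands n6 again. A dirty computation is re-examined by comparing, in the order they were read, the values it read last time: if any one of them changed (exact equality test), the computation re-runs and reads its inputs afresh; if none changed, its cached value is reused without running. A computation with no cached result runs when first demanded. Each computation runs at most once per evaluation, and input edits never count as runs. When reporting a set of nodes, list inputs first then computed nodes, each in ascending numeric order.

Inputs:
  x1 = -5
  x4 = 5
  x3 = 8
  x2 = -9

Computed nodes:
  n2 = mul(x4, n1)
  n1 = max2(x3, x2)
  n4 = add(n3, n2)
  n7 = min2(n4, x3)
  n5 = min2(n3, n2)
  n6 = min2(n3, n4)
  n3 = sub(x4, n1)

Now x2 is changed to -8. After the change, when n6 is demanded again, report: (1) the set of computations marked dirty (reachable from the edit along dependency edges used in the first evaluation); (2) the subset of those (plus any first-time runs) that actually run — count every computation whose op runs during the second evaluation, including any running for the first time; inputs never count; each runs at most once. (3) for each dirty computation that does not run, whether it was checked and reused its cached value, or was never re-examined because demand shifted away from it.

The edit dirties: n1, n2, n3, n4, n6.
1 computations run: n1.
Cache hits after checking: n2, n3, n4, n6.
Note the absorption at n1: it re-runs yet its value is the same, leaving the output's value untouched.

First demand of the output computes:
  n1 = max2(8, -9) = 8
  n2 = mul(5, 8) = 40
  n3 = sub(5, 8) = -3
  n4 = add(-3, 40) = 37
  n6 = min2(-3, 37) = -3

After the edit, cleaning proceeds:
  n1: a read changed (x2 -9->-8) — executes, giving 8 — identical to its old value.
  n2: dirty, but its reads are unchanged (x4 unchanged, n1 unchanged); cached 40 stands.
  n3: dirty, but its reads are unchanged (x4 unchanged, n1 unchanged); cached -3 stands.
  n4: dirty, but its reads are unchanged (n3 unchanged, n2 unchanged); cached 37 stands.
  n6: dirty, but its reads are unchanged (n3 unchanged, n4 unchanged); cached -3 stands.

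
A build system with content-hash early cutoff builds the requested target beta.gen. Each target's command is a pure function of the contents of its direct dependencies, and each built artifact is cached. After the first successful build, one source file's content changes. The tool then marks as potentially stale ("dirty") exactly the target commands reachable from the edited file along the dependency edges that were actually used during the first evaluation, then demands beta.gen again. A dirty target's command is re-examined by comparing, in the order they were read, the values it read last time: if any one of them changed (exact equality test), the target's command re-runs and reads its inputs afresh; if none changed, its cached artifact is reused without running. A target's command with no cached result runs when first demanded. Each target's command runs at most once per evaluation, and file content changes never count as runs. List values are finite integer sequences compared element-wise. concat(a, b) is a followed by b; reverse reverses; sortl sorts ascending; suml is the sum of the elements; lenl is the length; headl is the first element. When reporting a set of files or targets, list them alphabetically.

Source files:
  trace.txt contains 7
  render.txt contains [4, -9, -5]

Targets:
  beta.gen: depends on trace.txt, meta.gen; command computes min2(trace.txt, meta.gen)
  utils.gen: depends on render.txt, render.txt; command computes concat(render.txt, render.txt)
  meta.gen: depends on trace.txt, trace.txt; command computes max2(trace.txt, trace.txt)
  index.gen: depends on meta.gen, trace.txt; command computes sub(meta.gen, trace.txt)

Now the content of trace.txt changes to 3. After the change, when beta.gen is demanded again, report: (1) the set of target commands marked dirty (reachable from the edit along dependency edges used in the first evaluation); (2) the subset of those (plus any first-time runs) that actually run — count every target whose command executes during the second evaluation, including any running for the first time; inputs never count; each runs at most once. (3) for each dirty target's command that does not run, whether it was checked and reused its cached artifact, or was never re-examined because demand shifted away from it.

First evaluation (everything demanded from the output):
  meta.gen = max2(7, 7) = 7
  beta.gen = min2(7, 7) = 7

Propagation after the edit:
  meta.gen: runs — trace.txt 7->3; trace.txt 7->3; result 3.
  beta.gen: runs — trace.txt 7->3; meta.gen 7->3; result 3.

Marked dirty: beta.gen, meta.gen.
Target commands that run: beta.gen, meta.gen — 2 in total.
Every dirty target's command ran.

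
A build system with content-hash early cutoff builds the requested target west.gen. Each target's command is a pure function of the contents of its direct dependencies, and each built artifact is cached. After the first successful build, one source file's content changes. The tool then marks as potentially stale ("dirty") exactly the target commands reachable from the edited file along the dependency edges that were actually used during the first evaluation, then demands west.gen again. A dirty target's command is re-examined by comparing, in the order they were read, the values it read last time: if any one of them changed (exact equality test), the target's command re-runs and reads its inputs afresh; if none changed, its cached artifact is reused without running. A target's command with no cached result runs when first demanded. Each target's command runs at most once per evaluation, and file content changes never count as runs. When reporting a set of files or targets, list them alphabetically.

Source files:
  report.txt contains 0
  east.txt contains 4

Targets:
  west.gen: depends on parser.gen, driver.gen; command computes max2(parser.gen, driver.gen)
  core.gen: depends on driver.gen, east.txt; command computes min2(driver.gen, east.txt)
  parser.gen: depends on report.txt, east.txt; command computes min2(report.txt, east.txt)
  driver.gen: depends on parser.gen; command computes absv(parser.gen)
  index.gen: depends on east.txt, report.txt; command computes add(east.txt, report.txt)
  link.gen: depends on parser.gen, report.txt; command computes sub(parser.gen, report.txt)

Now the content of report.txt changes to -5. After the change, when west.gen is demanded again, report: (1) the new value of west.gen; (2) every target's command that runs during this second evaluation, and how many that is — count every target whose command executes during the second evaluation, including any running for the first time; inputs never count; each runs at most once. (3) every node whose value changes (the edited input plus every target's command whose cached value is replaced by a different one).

First evaluation (everything demanded from the output):
  parser.gen = min2(0, 4) = 0
  driver.gen = absv(0) = 0
  west.gen = max2(0, 0) = 0

Propagation after the edit:
  parser.gen: runs — report.txt 0->-5; result -5.
  driver.gen: runs — parser.gen 0->-5; result 5.
  west.gen: runs — parser.gen 0->-5; driver.gen 0->5; result 5.

New value of west.gen: 5.
Target commands that run: driver.gen, parser.gen, west.gen — 3 in total.
Values that change: driver.gen, parser.gen, report.txt, west.gen.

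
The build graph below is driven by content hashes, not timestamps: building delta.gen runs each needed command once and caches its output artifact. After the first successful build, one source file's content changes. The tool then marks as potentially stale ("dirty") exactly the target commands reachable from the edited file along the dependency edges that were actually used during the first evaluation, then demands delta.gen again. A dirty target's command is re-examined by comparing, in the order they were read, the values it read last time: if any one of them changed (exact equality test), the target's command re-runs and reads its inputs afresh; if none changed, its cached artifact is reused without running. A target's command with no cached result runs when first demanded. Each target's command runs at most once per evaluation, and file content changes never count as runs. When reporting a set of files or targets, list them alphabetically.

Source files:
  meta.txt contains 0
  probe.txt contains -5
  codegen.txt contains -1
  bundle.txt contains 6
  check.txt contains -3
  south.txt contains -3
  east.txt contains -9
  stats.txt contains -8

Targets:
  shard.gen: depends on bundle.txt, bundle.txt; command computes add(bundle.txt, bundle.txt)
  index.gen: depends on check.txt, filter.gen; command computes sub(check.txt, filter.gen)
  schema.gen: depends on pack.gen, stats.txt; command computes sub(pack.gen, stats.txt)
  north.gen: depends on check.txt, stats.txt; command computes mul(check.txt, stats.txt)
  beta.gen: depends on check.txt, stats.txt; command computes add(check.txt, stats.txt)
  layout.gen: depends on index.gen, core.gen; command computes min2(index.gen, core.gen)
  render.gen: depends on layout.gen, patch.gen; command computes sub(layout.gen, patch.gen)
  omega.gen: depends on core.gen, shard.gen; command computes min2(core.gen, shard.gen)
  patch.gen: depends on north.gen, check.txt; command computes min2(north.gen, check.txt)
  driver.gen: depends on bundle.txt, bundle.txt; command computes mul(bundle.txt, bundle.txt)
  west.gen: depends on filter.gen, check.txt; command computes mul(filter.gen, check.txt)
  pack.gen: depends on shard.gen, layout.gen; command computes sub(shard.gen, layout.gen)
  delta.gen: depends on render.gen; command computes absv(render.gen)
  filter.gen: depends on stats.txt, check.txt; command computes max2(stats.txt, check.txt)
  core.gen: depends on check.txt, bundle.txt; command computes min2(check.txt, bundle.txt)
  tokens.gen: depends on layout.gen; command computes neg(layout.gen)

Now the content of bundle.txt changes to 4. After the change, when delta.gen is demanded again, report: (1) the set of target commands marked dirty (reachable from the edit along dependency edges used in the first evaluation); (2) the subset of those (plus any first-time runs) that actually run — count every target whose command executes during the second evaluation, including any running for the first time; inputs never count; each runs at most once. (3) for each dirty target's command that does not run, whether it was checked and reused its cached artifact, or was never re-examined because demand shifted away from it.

Initial pass — values computed on the first demand:
  core.gen = min2(-3, 6) = -3
  filter.gen = max2(-8, -3) = -3
  index.gen = sub(-3, -3) = 0
  layout.gen = min2(0, -3) = -3
  north.gen = mul(-3, -8) = 24
  patch.gen = min2(24, -3) = -3
  render.gen = sub(-3, -3) = 0
  delta.gen = absv(0) = 0

Second demand — change propagation:
  core.gen: re-runs because bundle.txt 6->4; new result -3 (unchanged).
  layout.gen: re-examined; everything it read last time is the same (index.gen unchanged, core.gen unchanged) — cache -3 kept, no run.
  render.gen: re-examined; everything it read last time is the same (layout.gen unchanged, patch.gen unchanged) — cache 0 kept, no run.
  delta.gen: re-examined; everything it read last time is the same (render.gen unchanged) — cache 0 kept, no run.

The important point: core.gen recomputes to an identical value, and the output ends up unchanged.

Dirty set: core.gen, delta.gen, layout.gen, render.gen.
Run set: core.gen (1 run).
Re-examined without running (cache reused): delta.gen, layout.gen, render.gen.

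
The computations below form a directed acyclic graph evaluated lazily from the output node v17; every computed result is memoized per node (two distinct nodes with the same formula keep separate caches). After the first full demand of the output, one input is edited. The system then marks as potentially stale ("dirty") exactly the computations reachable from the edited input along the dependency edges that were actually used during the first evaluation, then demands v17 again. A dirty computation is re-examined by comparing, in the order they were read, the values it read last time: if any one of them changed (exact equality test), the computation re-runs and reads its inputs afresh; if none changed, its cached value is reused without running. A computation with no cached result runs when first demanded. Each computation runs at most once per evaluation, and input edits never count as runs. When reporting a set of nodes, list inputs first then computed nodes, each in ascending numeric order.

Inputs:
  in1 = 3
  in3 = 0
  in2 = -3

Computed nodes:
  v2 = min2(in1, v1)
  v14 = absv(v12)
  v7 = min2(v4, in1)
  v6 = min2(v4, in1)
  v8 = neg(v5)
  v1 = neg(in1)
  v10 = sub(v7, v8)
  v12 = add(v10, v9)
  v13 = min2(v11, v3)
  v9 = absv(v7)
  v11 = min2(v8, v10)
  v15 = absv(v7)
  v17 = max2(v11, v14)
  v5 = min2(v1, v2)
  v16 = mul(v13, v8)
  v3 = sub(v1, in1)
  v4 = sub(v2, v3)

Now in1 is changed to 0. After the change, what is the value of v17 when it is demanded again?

Demanding v17 again yields 0.

First demand of the output computes:
  v1 = neg(3) = -3
  v2 = min2(3, -3) = -3
  v3 = sub(-3, 3) = -6
  v4 = sub(-3, -6) = 3
  v5 = min2(-3, -3) = -3
  v7 = min2(3, 3) = 3
  v8 = neg(-3) = 3
  v9 = absv(3) = 3
  v10 = sub(3, 3) = 0
  v11 = min2(3, 0) = 0
  v12 = add(0, 3) = 3
  v14 = absv(3) = 3
  v17 = max2(0, 3) = 3

After the edit, cleaning proceeds:
  v1: a read changed (in1 3->0) — executes, giving 0.
  v2: a read changed (in1 3->0; v1 -3->0) — executes, giving 0.
  v3: a read changed (v1 -3->0; in1 3->0) — executes, giving 0.
  v4: a read changed (v2 -3->0; v3 -6->0) — executes, giving 0.
  v5: a read changed (v1 -3->0; v2 -3->0) — executes, giving 0.
  v7: a read changed (v4 3->0; in1 3->0) — executes, giving 0.
  v8: a read changed (v5 -3->0) — executes, giving 0.
  v9: a read changed (v7 3->0) — executes, giving 0.
  v10: a read changed (v7 3->0; v8 3->0) — executes, giving 0 — identical to its old value.
  v11: a read changed (v8 3->0) — executes, giving 0 — identical to its old value.
  v12: a read changed (v9 3->0) — executes, giving 0.
  v14: a read changed (v12 3->0) — executes, giving 0.
  v17: a read changed (v14 3->0) — executes, giving 0.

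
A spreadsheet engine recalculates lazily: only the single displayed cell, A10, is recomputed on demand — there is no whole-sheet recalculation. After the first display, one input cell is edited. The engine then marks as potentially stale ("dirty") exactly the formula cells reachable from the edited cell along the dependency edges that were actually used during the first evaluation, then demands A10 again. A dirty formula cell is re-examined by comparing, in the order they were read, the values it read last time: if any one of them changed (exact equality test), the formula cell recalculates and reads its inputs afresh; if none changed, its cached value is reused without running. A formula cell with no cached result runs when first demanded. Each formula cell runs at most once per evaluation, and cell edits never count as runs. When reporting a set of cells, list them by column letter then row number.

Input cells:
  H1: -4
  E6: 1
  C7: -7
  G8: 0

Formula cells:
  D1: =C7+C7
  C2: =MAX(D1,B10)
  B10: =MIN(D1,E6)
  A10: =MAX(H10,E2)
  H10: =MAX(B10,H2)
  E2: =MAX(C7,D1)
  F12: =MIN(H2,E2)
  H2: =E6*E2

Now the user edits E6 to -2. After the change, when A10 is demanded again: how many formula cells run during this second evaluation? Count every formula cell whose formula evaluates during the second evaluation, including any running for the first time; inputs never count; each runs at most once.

First evaluation (everything demanded from the output):
  D1 = -7 + -7 = -14
  B10 = MIN(-14, 1) = -14
  E2 = MAX(-7, -14) = -7
  H2 = 1 * -7 = -7
  H10 = MAX(-14, -7) = -7
  A10 = MAX(-7, -7) = -7

Propagation after the edit:
  B10: runs — E6 1->-2; result -14 (same value as before).
  H2: runs — E6 1->-2; result 14.
  H10: runs — H2 -7->14; result 14.
  A10: runs — H10 -7->14; result 14.

Formula cells that run: A10, B10, H2, H10 — 4 in total.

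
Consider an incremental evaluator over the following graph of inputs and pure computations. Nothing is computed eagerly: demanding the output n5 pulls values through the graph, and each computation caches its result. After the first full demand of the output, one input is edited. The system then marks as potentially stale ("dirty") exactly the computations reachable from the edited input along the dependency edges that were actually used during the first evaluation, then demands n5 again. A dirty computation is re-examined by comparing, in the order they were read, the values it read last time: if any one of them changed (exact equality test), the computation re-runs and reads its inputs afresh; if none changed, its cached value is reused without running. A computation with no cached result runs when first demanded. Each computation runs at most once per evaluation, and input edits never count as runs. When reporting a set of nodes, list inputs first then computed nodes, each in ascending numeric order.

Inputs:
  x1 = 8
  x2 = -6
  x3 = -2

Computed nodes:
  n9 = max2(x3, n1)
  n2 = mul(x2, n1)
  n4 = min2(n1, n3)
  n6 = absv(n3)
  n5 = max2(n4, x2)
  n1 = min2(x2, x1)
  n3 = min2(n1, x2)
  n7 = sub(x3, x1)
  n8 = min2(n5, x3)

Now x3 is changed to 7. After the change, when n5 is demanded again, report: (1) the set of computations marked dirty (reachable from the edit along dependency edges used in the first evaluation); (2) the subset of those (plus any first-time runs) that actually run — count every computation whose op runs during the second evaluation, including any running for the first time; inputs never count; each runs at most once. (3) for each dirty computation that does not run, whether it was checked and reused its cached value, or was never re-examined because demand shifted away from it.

Initial pass — values computed on the first demand:
  n1 = min2(-6, 8) = -6
  n3 = min2(-6, -6) = -6
  n4 = min2(-6, -6) = -6
  n5 = max2(-6, -6) = -6

Second demand — change propagation:
  no demanded computation ever read x3, so the edit dirties nothing and nothing runs.

The important point: nothing the output needs ever reads x3, so the edit is invisible to it.

Dirty set: none.
Run set: none (0 run).
All dirty computations ended up running.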